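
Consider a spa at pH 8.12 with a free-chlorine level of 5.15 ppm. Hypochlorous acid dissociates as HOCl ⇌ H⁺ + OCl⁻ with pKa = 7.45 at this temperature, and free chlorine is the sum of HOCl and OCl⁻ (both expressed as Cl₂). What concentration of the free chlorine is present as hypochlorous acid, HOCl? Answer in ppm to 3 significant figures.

[OCl⁻]/[HOCl] = 10^(pH − pKa) = 10^(8.12 − 7.45) = 10^0.67 = 4.677.
Fraction as HOCl = 1 / (1 + 4.677) = 0.1761.
HOCl = 0.1761 × 5.15 ppm = 0.9071 ppm.

0.907 ppm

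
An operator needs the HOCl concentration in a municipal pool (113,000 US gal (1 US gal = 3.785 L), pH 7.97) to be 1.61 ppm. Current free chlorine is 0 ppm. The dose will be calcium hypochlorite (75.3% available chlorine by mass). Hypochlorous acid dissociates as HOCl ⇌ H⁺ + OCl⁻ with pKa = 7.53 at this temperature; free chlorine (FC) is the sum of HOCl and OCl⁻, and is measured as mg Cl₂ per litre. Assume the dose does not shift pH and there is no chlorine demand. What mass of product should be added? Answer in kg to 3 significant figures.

Volume: 113,000 US gal × 3.785 L/gal = 427,705 L.
[OCl⁻]/[HOCl] = 10^(pH − pKa) = 10^(7.97 − 7.53) = 2.754; fraction as HOCl = 1/(1 + 2.754) = 0.2664.
Free chlorine required for 1.61 ppm HOCl: 1.61 / 0.2664 = 6.044 ppm.
FC to add: 6.044 − 0 = 6.044 mg/L as Cl₂.
Cl₂ equivalent: 6.044 mg/L × 427,705 L = 2585 g.
Product at 75.3% available Cl: 2585 / 0.753 = 3433 g.

3.43 kg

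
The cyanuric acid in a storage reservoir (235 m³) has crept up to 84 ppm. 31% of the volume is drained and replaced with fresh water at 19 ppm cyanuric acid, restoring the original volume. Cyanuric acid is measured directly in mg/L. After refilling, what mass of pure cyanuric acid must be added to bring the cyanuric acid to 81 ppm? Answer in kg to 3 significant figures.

Volume: 235 m³ = 235,000 L.
After draining 31% and refilling: 84 × 0.69 + 19 × 0.31 = 63.85 ppm.
Deficit to target: 81 − 63.85 = 17.15 mg/L.
Mass: 17.15 mg/L × 235,000 L = 4030 g cyanuric acid.

4.03 kg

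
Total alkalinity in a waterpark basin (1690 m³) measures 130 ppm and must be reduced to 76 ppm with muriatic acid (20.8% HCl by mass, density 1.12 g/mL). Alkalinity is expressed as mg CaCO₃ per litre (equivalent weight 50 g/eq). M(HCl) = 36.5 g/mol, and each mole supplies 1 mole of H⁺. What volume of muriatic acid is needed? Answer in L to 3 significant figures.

286 L

Volume: 1690 m³ = 1,690,000 L.
Alkalinity to neutralize: (130 − 76) = 54 mg/L as CaCO₃ × 1,690,000 L = 91,260 g as CaCO₃.
Equivalents of H⁺ required: 91,260 ÷ 50 g/eq = 1825 eq = 1825 mol HCl.
Mass of HCl: 1825 × 36.5 = 66,620 g.
Mass of 20.8% solution: 66,620 / 0.208 = 320,300 g.
Volume: 320,300 g ÷ 1.12 g/mL = 286,000 mL.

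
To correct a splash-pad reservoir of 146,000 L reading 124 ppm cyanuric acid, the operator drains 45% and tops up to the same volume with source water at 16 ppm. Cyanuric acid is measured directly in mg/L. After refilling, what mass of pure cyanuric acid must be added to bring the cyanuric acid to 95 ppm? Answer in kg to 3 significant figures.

2.86 kg

After draining 45% and refilling: 124 × 0.55 + 16 × 0.45 = 75.4 ppm.
Deficit to target: 95 − 75.4 = 19.6 mg/L.
Mass: 19.6 mg/L × 146,000 L = 2862 g cyanuric acid.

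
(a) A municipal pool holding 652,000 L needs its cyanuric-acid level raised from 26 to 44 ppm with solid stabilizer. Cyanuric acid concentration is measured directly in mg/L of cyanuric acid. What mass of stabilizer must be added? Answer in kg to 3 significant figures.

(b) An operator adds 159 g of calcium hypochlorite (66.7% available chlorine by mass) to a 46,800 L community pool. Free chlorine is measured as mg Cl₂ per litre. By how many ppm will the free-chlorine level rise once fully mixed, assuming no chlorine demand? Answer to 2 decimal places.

(a) CYA to add: (44 − 26) = 18 mg/L × 652,000 L = 11,740 g cyanuric acid.

(b) Available chlorine delivered: 159 g × 0.667 = 106.1 g as Cl₂.
(b) Concentration rise: 106.1 g / 46,800 L = 2.266 mg/L = 2.27 ppm.

(a) 11.7 kg; (b) 2.27 ppm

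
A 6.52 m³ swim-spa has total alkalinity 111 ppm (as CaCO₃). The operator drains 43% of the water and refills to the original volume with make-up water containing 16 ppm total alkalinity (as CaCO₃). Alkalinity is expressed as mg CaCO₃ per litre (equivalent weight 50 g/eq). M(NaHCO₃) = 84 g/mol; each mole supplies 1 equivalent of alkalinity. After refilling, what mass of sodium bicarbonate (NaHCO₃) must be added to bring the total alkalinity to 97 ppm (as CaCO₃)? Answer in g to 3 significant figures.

Volume: 6.52 m³ = 6,520 L.
After draining 43% and refilling: 111 × 0.57 + 16 × 0.43 = 70.15 ppm.
Deficit to target: 97 − 70.15 = 26.85 mg/L.
As CaCO₃: 26.85 mg/L × 6,520 L = 175.1 g; ÷ 50 g/eq ÷ 1 = 3.501 mol NaHCO₃.
Mass: 3.501 × 84 = 294.1 g.

294 g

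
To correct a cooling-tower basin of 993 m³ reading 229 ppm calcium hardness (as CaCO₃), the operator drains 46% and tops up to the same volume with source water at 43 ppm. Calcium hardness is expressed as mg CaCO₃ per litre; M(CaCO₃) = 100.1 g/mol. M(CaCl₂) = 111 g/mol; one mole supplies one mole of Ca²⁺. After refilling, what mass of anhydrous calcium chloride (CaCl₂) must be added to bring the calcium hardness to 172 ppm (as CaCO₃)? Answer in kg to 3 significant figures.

Volume: 993 m³ = 993,000 L.
After draining 46% and refilling: 229 × 0.54 + 43 × 0.46 = 143.44 ppm.
Deficit to target: 172 − 143.44 = 28.56 mg/L.
As CaCO₃: 28.56 mg/L × 993,000 L = 28,360 g; ÷ 100.1 = 283.3 mol Ca²⁺.
Mass: 283.3 × 111 = 31,450 g.

31.4 kg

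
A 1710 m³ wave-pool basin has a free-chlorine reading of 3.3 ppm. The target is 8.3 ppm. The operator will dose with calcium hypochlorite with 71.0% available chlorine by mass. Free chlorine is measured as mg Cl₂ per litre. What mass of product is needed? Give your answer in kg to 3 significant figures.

12.0 kg

Volume: 1710 m³ = 1,710,000 L.
Chlorine deficit: 8.3 − 3.3 = 5 ppm = 5 mg/L as Cl₂.
Cl₂ equivalent needed: 5 mg/L × 1,710,000 L = 8,550,000 mg = 8550 g.
Product at 71.0% available chlorine: 8550 / 0.71 = 12,040 g.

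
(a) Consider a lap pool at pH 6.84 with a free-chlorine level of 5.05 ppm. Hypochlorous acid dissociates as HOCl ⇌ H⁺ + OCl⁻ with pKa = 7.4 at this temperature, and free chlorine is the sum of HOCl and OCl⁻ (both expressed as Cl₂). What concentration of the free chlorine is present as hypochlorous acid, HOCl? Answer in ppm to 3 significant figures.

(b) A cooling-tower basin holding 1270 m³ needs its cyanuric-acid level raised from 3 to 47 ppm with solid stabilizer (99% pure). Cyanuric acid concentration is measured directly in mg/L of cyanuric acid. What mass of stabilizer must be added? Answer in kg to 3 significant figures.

(a) [OCl⁻]/[HOCl] = 10^(pH − pKa) = 10^(6.84 − 7.4) = 10^-0.56 = 0.2754.
(a) Fraction as HOCl = 1 / (1 + 0.2754) = 0.7841.
(a) HOCl = 0.7841 × 5.05 ppm = 3.959 ppm.

(b) Volume: 1270 m³ = 1,270,000 L.
(b) CYA to add: (47 − 3) = 44 mg/L × 1,270,000 L = 55,880 g cyanuric acid.
(b) At 99% purity: 55,880 / 0.99 = 56,440 g product.

(a) 3.96 ppm; (b) 56.4 kg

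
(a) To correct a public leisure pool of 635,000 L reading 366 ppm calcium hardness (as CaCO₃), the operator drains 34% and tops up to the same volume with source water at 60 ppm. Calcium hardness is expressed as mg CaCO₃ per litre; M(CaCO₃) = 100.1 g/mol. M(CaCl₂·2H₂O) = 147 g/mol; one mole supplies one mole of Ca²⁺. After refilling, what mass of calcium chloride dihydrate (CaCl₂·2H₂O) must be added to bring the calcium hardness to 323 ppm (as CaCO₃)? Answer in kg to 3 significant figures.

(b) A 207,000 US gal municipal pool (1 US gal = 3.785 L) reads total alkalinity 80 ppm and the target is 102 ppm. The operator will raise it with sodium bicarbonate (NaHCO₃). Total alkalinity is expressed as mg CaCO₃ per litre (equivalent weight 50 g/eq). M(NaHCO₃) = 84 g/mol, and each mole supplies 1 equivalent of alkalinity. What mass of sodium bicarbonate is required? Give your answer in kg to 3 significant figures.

(a) After draining 34% and refilling: 366 × 0.66 + 60 × 0.34 = 261.96 ppm.
(a) Deficit to target: 323 − 261.96 = 61.04 mg/L.
(a) As CaCO₃: 61.04 mg/L × 635,000 L = 38,760 g; ÷ 100.1 = 387.2 mol Ca²⁺.
(a) Mass: 387.2 × 147 = 56,920 g.

(b) Volume: 207,000 US gal × 3.785 L/gal = 783,495 L.
(b) Alkalinity to add: (102 − 80) = 22 mg/L as CaCO₃ × 783,495 L = 17,240 g as CaCO₃.
(b) Equivalents: 17,240 g ÷ 50 g/eq = 344.7 eq.
(b) NaHCO₃ supplies 1 eq per mole → 344.7 mol.
(b) Mass: 344.7 mol × 84 g/mol = 28,960 g.

(a) 56.9 kg; (b) 29.0 kg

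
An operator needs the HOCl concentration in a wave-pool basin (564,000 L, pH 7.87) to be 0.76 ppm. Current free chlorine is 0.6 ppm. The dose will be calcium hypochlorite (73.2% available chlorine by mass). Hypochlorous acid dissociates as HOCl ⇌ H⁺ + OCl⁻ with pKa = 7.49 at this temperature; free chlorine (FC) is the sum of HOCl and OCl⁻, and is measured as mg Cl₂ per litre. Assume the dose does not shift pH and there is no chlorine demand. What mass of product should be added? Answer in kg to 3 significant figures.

1.53 kg

[OCl⁻]/[HOCl] = 10^(pH − pKa) = 10^(7.87 − 7.49) = 2.399; fraction as HOCl = 1/(1 + 2.399) = 0.2942.
Free chlorine required for 0.76 ppm HOCl: 0.76 / 0.2942 = 2.583 ppm.
FC to add: 2.583 − 0.6 = 1.983 mg/L as Cl₂.
Cl₂ equivalent: 1.983 mg/L × 564,000 L = 1118 g.
Product at 73.2% available Cl: 1118 / 0.732 = 1528 g.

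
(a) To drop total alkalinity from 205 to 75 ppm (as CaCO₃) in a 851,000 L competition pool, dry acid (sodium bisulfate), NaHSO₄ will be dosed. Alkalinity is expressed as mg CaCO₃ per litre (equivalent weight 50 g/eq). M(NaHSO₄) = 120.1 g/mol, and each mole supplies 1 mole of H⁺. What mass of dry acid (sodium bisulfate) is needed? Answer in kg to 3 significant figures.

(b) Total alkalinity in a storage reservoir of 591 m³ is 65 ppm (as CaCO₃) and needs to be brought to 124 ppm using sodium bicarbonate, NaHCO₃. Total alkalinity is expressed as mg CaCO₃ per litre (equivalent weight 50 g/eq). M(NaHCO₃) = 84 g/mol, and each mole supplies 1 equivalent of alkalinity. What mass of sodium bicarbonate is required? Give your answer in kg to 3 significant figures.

(a) 266 kg; (b) 58.6 kg

(a) Alkalinity to neutralize: (205 − 75) = 130 mg/L as CaCO₃ × 851,000 L = 110,600 g as CaCO₃.
(a) Equivalents of H⁺ required: 110,600 ÷ 50 g/eq = 2213 eq = 2213 mol NaHSO₄.
(a) Mass of NaHSO₄: 2213 × 120.1 = 265,700 g.

(b) Volume: 591 m³ = 591,000 L.
(b) Alkalinity to add: (124 − 65) = 59 mg/L as CaCO₃ × 591,000 L = 34,870 g as CaCO₃.
(b) Equivalents: 34,870 g ÷ 50 g/eq = 697.4 eq.
(b) NaHCO₃ supplies 1 eq per mole → 697.4 mol.
(b) Mass: 697.4 mol × 84 g/mol = 58,580 g.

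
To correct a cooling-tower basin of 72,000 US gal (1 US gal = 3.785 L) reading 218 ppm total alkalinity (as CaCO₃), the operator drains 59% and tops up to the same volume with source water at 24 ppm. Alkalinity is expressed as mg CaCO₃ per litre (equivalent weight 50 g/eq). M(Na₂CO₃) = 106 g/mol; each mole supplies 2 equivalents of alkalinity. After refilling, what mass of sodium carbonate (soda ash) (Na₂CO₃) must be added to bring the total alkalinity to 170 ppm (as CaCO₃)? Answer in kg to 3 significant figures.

19.2 kg

Volume: 72,000 US gal × 3.785 L/gal = 272,520 L.
After draining 59% and refilling: 218 × 0.41 + 24 × 0.59 = 103.54 ppm.
Deficit to target: 170 − 103.54 = 66.46 mg/L.
As CaCO₃: 66.46 mg/L × 272,520 L = 18,110 g; ÷ 50 g/eq ÷ 2 = 181.1 mol Na₂CO₃.
Mass: 181.1 × 106 = 19,200 g.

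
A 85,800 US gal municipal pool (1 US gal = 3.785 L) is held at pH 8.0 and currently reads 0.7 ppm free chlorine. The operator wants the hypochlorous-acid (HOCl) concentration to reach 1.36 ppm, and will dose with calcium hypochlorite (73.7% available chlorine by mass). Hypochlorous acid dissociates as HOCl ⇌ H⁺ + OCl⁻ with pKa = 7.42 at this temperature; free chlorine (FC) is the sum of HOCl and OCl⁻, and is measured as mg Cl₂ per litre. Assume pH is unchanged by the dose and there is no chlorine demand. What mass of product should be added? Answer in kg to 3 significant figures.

Volume: 85,800 US gal × 3.785 L/gal = 324,753 L.
[OCl⁻]/[HOCl] = 10^(pH − pKa) = 10^(8.0 − 7.42) = 3.802; fraction as HOCl = 1/(1 + 3.802) = 0.2083.
Free chlorine required for 1.36 ppm HOCl: 1.36 / 0.2083 = 6.531 ppm.
FC to add: 6.531 − 0.7 = 5.831 mg/L as Cl₂.
Cl₂ equivalent: 5.831 mg/L × 324,753 L = 1893 g.
Product at 73.7% available Cl: 1893 / 0.737 = 2569 g.

2.57 kg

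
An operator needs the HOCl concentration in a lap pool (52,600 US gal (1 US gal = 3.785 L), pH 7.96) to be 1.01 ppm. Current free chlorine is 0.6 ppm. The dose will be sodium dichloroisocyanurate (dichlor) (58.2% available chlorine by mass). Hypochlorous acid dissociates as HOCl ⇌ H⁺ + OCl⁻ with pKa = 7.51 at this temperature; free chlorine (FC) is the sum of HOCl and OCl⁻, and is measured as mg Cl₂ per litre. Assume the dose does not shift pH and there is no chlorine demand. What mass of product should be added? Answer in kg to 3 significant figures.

1.11 kg

Volume: 52,600 US gal × 3.785 L/gal = 199,091 L.
[OCl⁻]/[HOCl] = 10^(pH − pKa) = 10^(7.96 − 7.51) = 2.818; fraction as HOCl = 1/(1 + 2.818) = 0.2619.
Free chlorine required for 1.01 ppm HOCl: 1.01 / 0.2619 = 3.857 ppm.
FC to add: 3.857 − 0.6 = 3.257 mg/L as Cl₂.
Cl₂ equivalent: 3.257 mg/L × 199,091 L = 648.4 g.
Product at 58.2% available Cl: 648.4 / 0.582 = 1114 g.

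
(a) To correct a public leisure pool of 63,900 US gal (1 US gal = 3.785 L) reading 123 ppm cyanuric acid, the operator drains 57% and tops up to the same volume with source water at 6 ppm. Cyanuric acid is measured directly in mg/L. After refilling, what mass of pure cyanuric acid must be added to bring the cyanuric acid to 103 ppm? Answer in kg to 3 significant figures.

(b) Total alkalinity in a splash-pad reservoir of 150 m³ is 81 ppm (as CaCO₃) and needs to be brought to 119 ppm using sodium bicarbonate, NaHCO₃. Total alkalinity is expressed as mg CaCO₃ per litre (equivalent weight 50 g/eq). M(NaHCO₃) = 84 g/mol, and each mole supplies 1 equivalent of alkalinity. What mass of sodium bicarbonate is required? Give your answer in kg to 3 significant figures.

(a) 11.3 kg; (b) 9.58 kg

(a) Volume: 63,900 US gal × 3.785 L/gal = 241,862 L.
(a) After draining 57% and refilling: 123 × 0.43 + 6 × 0.57 = 56.31 ppm.
(a) Deficit to target: 103 − 56.31 = 46.69 mg/L.
(a) Mass: 46.69 mg/L × 241,862 L = 11,290 g cyanuric acid.

(b) Volume: 150 m³ = 150,000 L.
(b) Alkalinity to add: (119 − 81) = 38 mg/L as CaCO₃ × 150,000 L = 5700 g as CaCO₃.
(b) Equivalents: 5700 g ÷ 50 g/eq = 114 eq.
(b) NaHCO₃ supplies 1 eq per mole → 114 mol.
(b) Mass: 114 mol × 84 g/mol = 9576 g.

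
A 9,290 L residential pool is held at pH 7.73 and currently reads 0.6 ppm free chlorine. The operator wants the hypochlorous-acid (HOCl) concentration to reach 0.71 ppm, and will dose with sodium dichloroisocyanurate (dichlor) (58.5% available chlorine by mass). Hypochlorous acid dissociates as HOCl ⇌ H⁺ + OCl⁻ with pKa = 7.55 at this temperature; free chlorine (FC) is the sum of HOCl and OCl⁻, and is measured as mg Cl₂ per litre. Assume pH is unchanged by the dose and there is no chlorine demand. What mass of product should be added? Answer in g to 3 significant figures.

[OCl⁻]/[HOCl] = 10^(pH − pKa) = 10^(7.73 − 7.55) = 1.514; fraction as HOCl = 1/(1 + 1.514) = 0.3978.
Free chlorine required for 0.71 ppm HOCl: 0.71 / 0.3978 = 1.785 ppm.
FC to add: 1.785 − 0.6 = 1.185 mg/L as Cl₂.
Cl₂ equivalent: 1.185 mg/L × 9,290 L = 11.01 g.
Product at 58.5% available Cl: 11.01 / 0.585 = 18.81 g.

18.8 g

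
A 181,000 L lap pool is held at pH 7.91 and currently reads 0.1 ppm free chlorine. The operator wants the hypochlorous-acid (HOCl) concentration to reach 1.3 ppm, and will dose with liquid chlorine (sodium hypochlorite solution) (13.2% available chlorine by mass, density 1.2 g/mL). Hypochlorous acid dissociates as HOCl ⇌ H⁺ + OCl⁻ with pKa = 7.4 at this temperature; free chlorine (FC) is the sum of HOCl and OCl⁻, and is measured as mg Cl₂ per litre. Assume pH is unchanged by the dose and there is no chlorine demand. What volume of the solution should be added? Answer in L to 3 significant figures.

[OCl⁻]/[HOCl] = 10^(pH − pKa) = 10^(7.91 − 7.4) = 3.236; fraction as HOCl = 1/(1 + 3.236) = 0.2361.
Free chlorine required for 1.3 ppm HOCl: 1.3 / 0.2361 = 5.507 ppm.
FC to add: 5.507 − 0.1 = 5.407 mg/L as Cl₂.
Cl₂ equivalent: 5.407 mg/L × 181,000 L = 978.6 g.
Product at 13.2% available Cl: 978.6 / 0.132 = 7414 g.
Volume: 7414 g ÷ 1.2 g/mL = 6178 mL.

6.18 L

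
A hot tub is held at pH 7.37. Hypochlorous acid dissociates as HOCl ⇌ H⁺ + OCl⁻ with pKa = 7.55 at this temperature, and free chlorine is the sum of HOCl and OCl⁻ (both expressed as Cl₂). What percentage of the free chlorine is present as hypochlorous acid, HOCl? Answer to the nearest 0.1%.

[OCl⁻]/[HOCl] = 10^(pH − pKa) = 10^(7.37 − 7.55) = 10^-0.18 = 0.6607.
Fraction as HOCl = 1 / (1 + 0.6607) = 0.6022.

60.2%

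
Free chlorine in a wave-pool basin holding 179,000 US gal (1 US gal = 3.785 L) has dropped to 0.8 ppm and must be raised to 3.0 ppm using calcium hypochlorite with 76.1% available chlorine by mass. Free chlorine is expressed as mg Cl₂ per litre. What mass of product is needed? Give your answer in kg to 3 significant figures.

Volume: 179,000 US gal × 3.785 L/gal = 677,515 L.
Chlorine deficit: 3.0 − 0.8 = 2.2 ppm = 2.2 mg/L as Cl₂.
Cl₂ equivalent needed: 2.2 mg/L × 677,515 L = 1,491,000 mg = 1491 g.
Product at 76.1% available chlorine: 1491 / 0.761 = 1959 g.

1.96 kg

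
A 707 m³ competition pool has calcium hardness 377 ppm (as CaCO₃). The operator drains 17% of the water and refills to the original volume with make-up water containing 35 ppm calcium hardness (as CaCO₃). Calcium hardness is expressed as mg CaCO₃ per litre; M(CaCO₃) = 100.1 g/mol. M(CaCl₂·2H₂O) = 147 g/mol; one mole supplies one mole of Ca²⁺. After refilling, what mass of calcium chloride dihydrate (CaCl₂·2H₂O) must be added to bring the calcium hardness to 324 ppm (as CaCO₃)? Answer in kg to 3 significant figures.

Volume: 707 m³ = 707,000 L.
After draining 17% and refilling: 377 × 0.83 + 35 × 0.17 = 318.86 ppm.
Deficit to target: 324 − 318.86 = 5.14 mg/L.
As CaCO₃: 5.14 mg/L × 707,000 L = 3634 g; ÷ 100.1 = 36.3 mol Ca²⁺.
Mass: 36.3 × 147 = 5337 g.

5.34 kg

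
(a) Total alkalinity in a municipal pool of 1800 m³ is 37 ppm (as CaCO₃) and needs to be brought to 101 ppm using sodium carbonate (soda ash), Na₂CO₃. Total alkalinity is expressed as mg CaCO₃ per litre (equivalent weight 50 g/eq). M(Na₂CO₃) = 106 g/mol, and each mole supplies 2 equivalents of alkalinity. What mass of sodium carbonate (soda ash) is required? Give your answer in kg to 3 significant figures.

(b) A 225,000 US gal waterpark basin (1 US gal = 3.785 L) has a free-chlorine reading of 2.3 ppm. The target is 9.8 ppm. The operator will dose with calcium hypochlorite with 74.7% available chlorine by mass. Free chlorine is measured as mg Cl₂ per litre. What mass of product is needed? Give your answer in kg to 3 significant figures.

(a) 122 kg; (b) 8.55 kg

(a) Volume: 1800 m³ = 1,800,000 L.
(a) Alkalinity to add: (101 − 37) = 64 mg/L as CaCO₃ × 1,800,000 L = 115,200 g as CaCO₃.
(a) Equivalents: 115,200 g ÷ 50 g/eq = 2304 eq.
(a) Each mole of Na₂CO₃ supplies 2 eq, so 2304 / 2 = 1152 mol.
(a) Mass: 1152 mol × 106 g/mol = 122,100 g.

(b) Volume: 225,000 US gal × 3.785 L/gal = 851,625 L.
(b) Chlorine deficit: 9.8 − 2.3 = 7.5 ppm = 7.5 mg/L as Cl₂.
(b) Cl₂ equivalent needed: 7.5 mg/L × 851,625 L = 6,387,000 mg = 6387 g.
(b) Product at 74.7% available chlorine: 6387 / 0.747 = 8550 g.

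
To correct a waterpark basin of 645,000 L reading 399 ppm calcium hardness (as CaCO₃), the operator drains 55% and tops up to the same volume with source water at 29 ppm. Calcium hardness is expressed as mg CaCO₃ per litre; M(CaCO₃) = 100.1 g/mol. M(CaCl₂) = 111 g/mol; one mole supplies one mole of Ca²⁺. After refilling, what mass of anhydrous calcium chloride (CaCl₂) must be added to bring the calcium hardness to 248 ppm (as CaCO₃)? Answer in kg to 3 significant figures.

After draining 55% and refilling: 399 × 0.45 + 29 × 0.55 = 195.5 ppm.
Deficit to target: 248 − 195.5 = 52.5 mg/L.
As CaCO₃: 52.5 mg/L × 645,000 L = 33,860 g; ÷ 100.1 = 338.3 mol Ca²⁺.
Mass: 338.3 × 111 = 37,550 g.

37.5 kg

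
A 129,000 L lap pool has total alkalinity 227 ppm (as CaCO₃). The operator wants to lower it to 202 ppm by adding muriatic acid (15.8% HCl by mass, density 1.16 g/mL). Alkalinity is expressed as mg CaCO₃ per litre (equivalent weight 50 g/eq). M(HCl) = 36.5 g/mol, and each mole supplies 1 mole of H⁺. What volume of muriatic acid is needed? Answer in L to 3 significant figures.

Alkalinity to neutralize: (227 − 202) = 25 mg/L as CaCO₃ × 129,000 L = 3225 g as CaCO₃.
Equivalents of H⁺ required: 3225 ÷ 50 g/eq = 64.5 eq = 64.5 mol HCl.
Mass of HCl: 64.5 × 36.5 = 2354 g.
Mass of 15.8% solution: 2354 / 0.158 = 14,900 g.
Volume: 14,900 g ÷ 1.16 g/mL = 12,850 mL.

12.8 L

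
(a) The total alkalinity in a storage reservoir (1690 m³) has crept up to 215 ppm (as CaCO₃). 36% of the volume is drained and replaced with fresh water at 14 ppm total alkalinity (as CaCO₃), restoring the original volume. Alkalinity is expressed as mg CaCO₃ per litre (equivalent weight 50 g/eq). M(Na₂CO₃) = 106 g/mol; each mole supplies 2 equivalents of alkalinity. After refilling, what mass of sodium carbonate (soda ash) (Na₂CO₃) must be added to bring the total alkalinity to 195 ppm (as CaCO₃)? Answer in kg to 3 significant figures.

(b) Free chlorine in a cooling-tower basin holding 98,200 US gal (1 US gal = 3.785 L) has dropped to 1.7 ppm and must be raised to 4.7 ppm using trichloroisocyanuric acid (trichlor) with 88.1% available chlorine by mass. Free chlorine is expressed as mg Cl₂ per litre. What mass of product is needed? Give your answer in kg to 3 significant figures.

(a) Volume: 1690 m³ = 1,690,000 L.
(a) After draining 36% and refilling: 215 × 0.64 + 14 × 0.36 = 142.64 ppm.
(a) Deficit to target: 195 − 142.64 = 52.36 mg/L.
(a) As CaCO₃: 52.36 mg/L × 1,690,000 L = 88,490 g; ÷ 50 g/eq ÷ 2 = 884.9 mol Na₂CO₃.
(a) Mass: 884.9 × 106 = 93,800 g.

(b) Volume: 98,200 US gal × 3.785 L/gal = 371,687 L.
(b) Chlorine deficit: 4.7 − 1.7 = 3 ppm = 3 mg/L as Cl₂.
(b) Cl₂ equivalent needed: 3 mg/L × 371,687 L = 1,115,000 mg = 1115 g.
(b) Product at 88.1% available chlorine: 1115 / 0.881 = 1266 g.

(a) 93.8 kg; (b) 1.27 kg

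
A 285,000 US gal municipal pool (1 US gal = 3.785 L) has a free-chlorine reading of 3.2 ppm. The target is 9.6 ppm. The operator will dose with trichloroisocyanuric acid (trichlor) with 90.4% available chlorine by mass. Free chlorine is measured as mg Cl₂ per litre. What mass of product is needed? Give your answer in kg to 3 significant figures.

Volume: 285,000 US gal × 3.785 L/gal = 1,078,725 L.
Chlorine deficit: 9.6 − 3.2 = 6.4 ppm = 6.4 mg/L as Cl₂.
Cl₂ equivalent needed: 6.4 mg/L × 1,078,725 L = 6,904,000 mg = 6904 g.
Product at 90.4% available chlorine: 6904 / 0.904 = 7637 g.

7.64 kg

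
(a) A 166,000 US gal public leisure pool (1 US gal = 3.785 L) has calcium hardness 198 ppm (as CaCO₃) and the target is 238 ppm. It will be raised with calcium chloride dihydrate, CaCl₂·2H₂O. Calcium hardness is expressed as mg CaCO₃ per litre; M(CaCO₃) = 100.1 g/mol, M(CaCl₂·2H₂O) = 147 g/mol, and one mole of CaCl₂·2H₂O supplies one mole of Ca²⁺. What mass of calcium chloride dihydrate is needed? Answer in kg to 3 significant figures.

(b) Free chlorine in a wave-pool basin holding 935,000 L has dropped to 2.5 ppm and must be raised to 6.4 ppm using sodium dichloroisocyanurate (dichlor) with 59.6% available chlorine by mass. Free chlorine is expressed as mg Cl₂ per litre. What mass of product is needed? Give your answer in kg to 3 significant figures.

(a) 36.9 kg; (b) 6.12 kg

(a) Volume: 166,000 US gal × 3.785 L/gal = 628,310 L.
(a) Hardness to add: (238 − 198) = 40 mg/L as CaCO₃ × 628,310 L = 25,130 g as CaCO₃.
(a) Moles of Ca²⁺ (1 mol Ca²⁺ ≡ 1 mol CaCO₃): 25,130 / 100.1 g/mol = 251.1 mol.
(a) Mass of CaCl₂·2H₂O: 251.1 × 147 = 36,910 g.

(b) Chlorine deficit: 6.4 − 2.5 = 3.9 ppm = 3.9 mg/L as Cl₂.
(b) Cl₂ equivalent needed: 3.9 mg/L × 935,000 L = 3,646,000 mg = 3646 g.
(b) Product at 59.6% available chlorine: 3646 / 0.596 = 6118 g.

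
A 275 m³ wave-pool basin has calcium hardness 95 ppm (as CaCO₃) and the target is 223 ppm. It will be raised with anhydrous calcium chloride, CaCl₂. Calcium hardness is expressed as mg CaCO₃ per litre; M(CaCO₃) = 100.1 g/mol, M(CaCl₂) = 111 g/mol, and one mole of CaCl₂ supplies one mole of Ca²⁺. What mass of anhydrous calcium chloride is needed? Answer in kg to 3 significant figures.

39.0 kg

Volume: 275 m³ = 275,000 L.
Hardness to add: (223 − 95) = 128 mg/L as CaCO₃ × 275,000 L = 35,200 g as CaCO₃.
Moles of Ca²⁺ (1 mol Ca²⁺ ≡ 1 mol CaCO₃): 35,200 / 100.1 g/mol = 351.6 mol.
Mass of CaCl₂: 351.6 × 111 = 39,030 g.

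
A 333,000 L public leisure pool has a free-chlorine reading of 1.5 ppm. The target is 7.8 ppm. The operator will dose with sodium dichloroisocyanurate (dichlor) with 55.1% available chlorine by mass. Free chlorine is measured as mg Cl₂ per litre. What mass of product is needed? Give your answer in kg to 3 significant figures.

3.81 kg

Chlorine deficit: 7.8 − 1.5 = 6.3 ppm = 6.3 mg/L as Cl₂.
Cl₂ equivalent needed: 6.3 mg/L × 333,000 L = 2,098,000 mg = 2098 g.
Product at 55.1% available chlorine: 2098 / 0.551 = 3807 g.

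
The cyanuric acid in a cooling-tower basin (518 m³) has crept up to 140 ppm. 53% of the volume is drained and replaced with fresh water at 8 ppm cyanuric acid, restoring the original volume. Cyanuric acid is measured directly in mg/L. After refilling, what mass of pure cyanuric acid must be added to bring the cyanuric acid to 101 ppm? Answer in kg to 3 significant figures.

Volume: 518 m³ = 518,000 L.
After draining 53% and refilling: 140 × 0.47 + 8 × 0.53 = 70.04 ppm.
Deficit to target: 101 − 70.04 = 30.96 mg/L.
Mass: 30.96 mg/L × 518,000 L = 16,040 g cyanuric acid.

16.0 kg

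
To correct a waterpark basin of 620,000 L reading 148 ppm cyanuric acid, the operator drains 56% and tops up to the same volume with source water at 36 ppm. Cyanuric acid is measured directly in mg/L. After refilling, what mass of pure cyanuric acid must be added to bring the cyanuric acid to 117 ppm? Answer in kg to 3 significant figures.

19.7 kg

After draining 56% and refilling: 148 × 0.44 + 36 × 0.56 = 85.28 ppm.
Deficit to target: 117 − 85.28 = 31.72 mg/L.
Mass: 31.72 mg/L × 620,000 L = 19,670 g cyanuric acid.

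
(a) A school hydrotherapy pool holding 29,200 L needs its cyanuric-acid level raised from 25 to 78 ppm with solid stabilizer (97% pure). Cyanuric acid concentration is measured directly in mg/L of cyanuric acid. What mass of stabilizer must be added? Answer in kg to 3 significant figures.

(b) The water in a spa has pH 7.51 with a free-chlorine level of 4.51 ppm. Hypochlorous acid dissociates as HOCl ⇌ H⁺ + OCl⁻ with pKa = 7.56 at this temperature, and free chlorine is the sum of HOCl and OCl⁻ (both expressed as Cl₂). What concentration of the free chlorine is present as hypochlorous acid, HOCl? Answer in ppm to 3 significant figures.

(a) CYA to add: (78 − 25) = 53 mg/L × 29,200 L = 1548 g cyanuric acid.
(a) At 97% purity: 1548 / 0.97 = 1595 g product.

(b) [OCl⁻]/[HOCl] = 10^(pH − pKa) = 10^(7.51 − 7.56) = 10^-0.05 = 0.8913.
(b) Fraction as HOCl = 1 / (1 + 0.8913) = 0.5288.
(b) HOCl = 0.5288 × 4.51 ppm = 2.385 ppm.

(a) 1.60 kg; (b) 2.38 ppm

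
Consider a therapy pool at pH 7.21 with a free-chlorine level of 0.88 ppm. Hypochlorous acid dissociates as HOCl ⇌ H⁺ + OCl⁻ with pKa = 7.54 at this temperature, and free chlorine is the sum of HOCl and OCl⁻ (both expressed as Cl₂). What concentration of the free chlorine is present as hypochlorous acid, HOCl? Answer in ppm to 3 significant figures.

[OCl⁻]/[HOCl] = 10^(pH − pKa) = 10^(7.21 − 7.54) = 10^-0.33 = 0.4677.
Fraction as HOCl = 1 / (1 + 0.4677) = 0.6813.
HOCl = 0.6813 × 0.88 ppm = 0.5996 ppm.

0.600 ppm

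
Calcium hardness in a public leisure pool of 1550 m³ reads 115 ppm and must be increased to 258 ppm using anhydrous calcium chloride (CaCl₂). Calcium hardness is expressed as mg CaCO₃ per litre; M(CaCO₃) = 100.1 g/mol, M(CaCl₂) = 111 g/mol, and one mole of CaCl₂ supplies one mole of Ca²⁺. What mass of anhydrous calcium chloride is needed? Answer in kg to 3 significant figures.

246 kg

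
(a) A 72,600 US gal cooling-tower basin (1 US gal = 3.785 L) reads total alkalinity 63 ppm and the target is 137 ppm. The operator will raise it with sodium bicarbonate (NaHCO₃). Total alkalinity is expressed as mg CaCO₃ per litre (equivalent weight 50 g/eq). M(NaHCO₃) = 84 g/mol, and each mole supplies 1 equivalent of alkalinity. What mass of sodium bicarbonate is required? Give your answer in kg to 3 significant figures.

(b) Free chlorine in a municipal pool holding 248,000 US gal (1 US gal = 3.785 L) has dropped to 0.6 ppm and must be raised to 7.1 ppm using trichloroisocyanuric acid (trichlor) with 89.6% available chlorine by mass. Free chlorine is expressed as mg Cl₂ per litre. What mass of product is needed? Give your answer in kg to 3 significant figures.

(a) 34.2 kg; (b) 6.81 kg

(a) Volume: 72,600 US gal × 3.785 L/gal = 274,791 L.
(a) Alkalinity to add: (137 − 63) = 74 mg/L as CaCO₃ × 274,791 L = 20,330 g as CaCO₃.
(a) Equivalents: 20,330 g ÷ 50 g/eq = 406.7 eq.
(a) NaHCO₃ supplies 1 eq per mole → 406.7 mol.
(a) Mass: 406.7 mol × 84 g/mol = 34,160 g.

(b) Volume: 248,000 US gal × 3.785 L/gal = 938,680 L.
(b) Chlorine deficit: 7.1 − 0.6 = 6.5 ppm = 6.5 mg/L as Cl₂.
(b) Cl₂ equivalent needed: 6.5 mg/L × 938,680 L = 6,101,000 mg = 6101 g.
(b) Product at 89.6% available chlorine: 6101 / 0.896 = 6810 g.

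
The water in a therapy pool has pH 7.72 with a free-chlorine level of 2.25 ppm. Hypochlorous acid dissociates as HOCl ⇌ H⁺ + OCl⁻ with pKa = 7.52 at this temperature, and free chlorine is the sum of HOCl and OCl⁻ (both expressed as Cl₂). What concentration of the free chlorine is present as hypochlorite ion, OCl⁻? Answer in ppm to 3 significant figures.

1.38 ppm

[OCl⁻]/[HOCl] = 10^(pH − pKa) = 10^(7.72 − 7.52) = 10^0.20 = 1.585.
Fraction as HOCl = 1 / (1 + 1.585) = 0.3869.
OCl⁻ = (1 − 0.3869) × 2.25 ppm = 1.38 ppm.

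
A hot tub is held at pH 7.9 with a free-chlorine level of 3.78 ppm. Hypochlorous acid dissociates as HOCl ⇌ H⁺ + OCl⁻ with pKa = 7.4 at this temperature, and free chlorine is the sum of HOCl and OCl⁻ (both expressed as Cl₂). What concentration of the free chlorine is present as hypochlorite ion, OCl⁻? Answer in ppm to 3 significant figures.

[OCl⁻]/[HOCl] = 10^(pH − pKa) = 10^(7.9 − 7.4) = 10^0.50 = 3.162.
Fraction as HOCl = 1 / (1 + 3.162) = 0.2403.
OCl⁻ = (1 − 0.2403) × 3.78 ppm = 2.872 ppm.

2.87 ppm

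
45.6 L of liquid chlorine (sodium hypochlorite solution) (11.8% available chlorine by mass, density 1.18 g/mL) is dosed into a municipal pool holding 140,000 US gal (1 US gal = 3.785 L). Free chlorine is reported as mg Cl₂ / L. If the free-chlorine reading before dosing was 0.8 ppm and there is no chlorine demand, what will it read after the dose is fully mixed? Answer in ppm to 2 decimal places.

12.78 ppm

Volume: 140,000 US gal × 3.785 L/gal = 529,900 L.
Mass of solution: 45.6 L × 1000 mL/L × 1.18 g/mL = 53,810 g.
Available chlorine delivered: 53,810 g × 0.118 = 6349 g as Cl₂.
Concentration rise: 6349 g / 529,900 L = 11.98 mg/L = 11.98 ppm.
Final FC: 0.8 + 11.98 = 12.78 ppm.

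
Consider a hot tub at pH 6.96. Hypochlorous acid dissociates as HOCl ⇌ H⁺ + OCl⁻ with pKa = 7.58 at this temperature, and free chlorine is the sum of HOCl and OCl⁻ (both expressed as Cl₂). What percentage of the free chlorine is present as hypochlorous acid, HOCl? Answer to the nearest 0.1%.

80.7%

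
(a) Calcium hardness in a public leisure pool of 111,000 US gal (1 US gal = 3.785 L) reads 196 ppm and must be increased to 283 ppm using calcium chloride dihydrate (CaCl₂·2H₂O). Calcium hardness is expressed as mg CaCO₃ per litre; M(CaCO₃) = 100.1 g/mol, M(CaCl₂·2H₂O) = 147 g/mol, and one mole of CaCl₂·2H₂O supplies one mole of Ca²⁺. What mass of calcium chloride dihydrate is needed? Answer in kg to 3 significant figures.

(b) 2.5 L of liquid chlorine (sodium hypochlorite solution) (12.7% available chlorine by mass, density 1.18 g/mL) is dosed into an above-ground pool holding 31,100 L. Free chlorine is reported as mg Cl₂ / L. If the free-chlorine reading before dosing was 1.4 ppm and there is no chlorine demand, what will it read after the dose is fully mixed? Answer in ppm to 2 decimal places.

(a) 53.7 kg; (b) 13.45 ppm

(a) Volume: 111,000 US gal × 3.785 L/gal = 420,135 L.
(a) Hardness to add: (283 − 196) = 87 mg/L as CaCO₃ × 420,135 L = 36,550 g as CaCO₃.
(a) Moles of Ca²⁺ (1 mol Ca²⁺ ≡ 1 mol CaCO₃): 36,550 / 100.1 g/mol = 365.2 mol.
(a) Mass of CaCl₂·2H₂O: 365.2 × 147 = 53,680 g.

(b) Mass of solution: 2.5 L × 1000 mL/L × 1.18 g/mL = 2950 g.
(b) Available chlorine delivered: 2950 g × 0.127 = 374.6 g as Cl₂.
(b) Concentration rise: 374.6 g / 31,100 L = 12.05 mg/L = 12.05 ppm.
(b) Final FC: 1.4 + 12.05 = 13.45 ppm.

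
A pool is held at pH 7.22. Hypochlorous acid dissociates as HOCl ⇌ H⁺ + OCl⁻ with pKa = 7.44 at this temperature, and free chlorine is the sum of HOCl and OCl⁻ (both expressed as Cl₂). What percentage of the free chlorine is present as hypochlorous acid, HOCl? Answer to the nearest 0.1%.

62.4%

[OCl⁻]/[HOCl] = 10^(pH − pKa) = 10^(7.22 − 7.44) = 10^-0.22 = 0.6026.
Fraction as HOCl = 1 / (1 + 0.6026) = 0.624.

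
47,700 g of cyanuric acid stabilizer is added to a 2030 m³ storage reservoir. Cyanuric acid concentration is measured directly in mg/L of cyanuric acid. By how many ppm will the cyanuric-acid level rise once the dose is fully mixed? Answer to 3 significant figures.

Volume: 2030 m³ = 2,030,000 L.
Rise: 47,700 g / 2,030,000 L × 1000 = 23.5 mg/L.

23.5 ppm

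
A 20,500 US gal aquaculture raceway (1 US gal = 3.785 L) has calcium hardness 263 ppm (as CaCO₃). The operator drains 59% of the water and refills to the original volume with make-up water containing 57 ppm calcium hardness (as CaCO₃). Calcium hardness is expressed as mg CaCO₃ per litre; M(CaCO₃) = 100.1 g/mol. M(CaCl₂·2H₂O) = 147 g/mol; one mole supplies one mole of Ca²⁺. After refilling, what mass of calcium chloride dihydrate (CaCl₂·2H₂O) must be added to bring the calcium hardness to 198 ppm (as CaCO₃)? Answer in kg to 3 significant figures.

6.44 kg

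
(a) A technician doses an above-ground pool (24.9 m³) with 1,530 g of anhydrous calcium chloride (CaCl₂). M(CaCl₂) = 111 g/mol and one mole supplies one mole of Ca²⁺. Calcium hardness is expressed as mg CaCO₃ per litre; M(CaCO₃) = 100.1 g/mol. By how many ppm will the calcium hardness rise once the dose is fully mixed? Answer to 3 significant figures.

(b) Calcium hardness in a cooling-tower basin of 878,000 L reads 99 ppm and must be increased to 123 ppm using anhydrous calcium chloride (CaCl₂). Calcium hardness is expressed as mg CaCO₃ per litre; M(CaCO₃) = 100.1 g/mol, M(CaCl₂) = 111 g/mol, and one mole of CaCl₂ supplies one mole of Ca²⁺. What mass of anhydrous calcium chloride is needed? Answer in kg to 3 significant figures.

(a) Volume: 24.9 m³ = 24,900 L.
(a) Moles of Ca²⁺: 1,530 g ÷ 111 g/mol = 13.78 mol.
(a) As CaCO₃: 13.78 mol × 100.1 g/mol = 1380 g.
(a) Rise: 1380 g / 24,900 L × 1000 = 55.41 mg/L.

(b) Hardness to add: (123 − 99) = 24 mg/L as CaCO₃ × 878,000 L = 21,070 g as CaCO₃.
(b) Moles of Ca²⁺ (1 mol Ca²⁺ ≡ 1 mol CaCO₃): 21,070 / 100.1 g/mol = 210.5 mol.
(b) Mass of CaCl₂: 210.5 × 111 = 23,370 g.

(a) 55.4 ppm; (b) 23.4 kg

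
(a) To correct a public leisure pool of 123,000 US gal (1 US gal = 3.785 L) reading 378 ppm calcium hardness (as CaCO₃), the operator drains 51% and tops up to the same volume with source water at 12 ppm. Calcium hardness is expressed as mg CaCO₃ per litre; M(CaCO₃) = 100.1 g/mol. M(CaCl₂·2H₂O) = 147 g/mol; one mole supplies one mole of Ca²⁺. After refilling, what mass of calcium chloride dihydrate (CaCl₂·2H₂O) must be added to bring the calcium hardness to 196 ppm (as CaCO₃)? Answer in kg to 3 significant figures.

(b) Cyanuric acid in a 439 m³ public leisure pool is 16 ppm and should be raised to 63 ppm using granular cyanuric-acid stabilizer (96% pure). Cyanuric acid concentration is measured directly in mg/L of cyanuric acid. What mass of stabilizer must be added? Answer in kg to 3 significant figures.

(a) Volume: 123,000 US gal × 3.785 L/gal = 465,555 L.
(a) After draining 51% and refilling: 378 × 0.49 + 12 × 0.51 = 191.34 ppm.
(a) Deficit to target: 196 − 191.34 = 4.66 mg/L.
(a) As CaCO₃: 4.66 mg/L × 465,555 L = 2169 g; ÷ 100.1 = 21.67 mol Ca²⁺.
(a) Mass: 21.67 × 147 = 3186 g.

(b) Volume: 439 m³ = 439,000 L.
(b) CYA to add: (63 − 16) = 47 mg/L × 439,000 L = 20,630 g cyanuric acid.
(b) At 96% purity: 20,630 / 0.96 = 21,490 g product.

(a) 3.19 kg; (b) 21.5 kg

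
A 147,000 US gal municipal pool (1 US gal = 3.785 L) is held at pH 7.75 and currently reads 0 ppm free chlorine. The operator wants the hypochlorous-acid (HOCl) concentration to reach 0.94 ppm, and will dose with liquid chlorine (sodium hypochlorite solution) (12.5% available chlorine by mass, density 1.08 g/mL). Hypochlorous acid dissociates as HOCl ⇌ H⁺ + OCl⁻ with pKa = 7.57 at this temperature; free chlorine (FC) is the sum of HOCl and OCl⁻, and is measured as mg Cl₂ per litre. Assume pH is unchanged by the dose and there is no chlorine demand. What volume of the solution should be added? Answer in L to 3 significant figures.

9.74 L

Volume: 147,000 US gal × 3.785 L/gal = 556,395 L.
[OCl⁻]/[HOCl] = 10^(pH − pKa) = 10^(7.75 − 7.57) = 1.514; fraction as HOCl = 1/(1 + 1.514) = 0.3978.
Free chlorine required for 0.94 ppm HOCl: 0.94 / 0.3978 = 2.363 ppm.
FC to add: 2.363 − 0 = 2.363 mg/L as Cl₂.
Cl₂ equivalent: 2.363 mg/L × 556,395 L = 1315 g.
Product at 12.5% available Cl: 1315 / 0.125 = 10,520 g.
Volume: 10,520 g ÷ 1.08 g/mL = 9738 mL.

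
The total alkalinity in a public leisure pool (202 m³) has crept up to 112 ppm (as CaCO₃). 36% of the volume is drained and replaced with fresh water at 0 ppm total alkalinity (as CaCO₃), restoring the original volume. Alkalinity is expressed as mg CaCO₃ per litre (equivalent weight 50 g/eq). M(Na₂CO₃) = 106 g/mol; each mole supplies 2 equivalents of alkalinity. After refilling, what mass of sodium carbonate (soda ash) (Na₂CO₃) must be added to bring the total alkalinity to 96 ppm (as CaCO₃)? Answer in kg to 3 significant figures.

Volume: 202 m³ = 202,000 L.
After draining 36% and refilling: 112 × 0.64 + 0 × 0.36 = 71.68 ppm.
Deficit to target: 96 − 71.68 = 24.32 mg/L.
As CaCO₃: 24.32 mg/L × 202,000 L = 4913 g; ÷ 50 g/eq ÷ 2 = 49.13 mol Na₂CO₃.
Mass: 49.13 × 106 = 5207 g.

5.21 kg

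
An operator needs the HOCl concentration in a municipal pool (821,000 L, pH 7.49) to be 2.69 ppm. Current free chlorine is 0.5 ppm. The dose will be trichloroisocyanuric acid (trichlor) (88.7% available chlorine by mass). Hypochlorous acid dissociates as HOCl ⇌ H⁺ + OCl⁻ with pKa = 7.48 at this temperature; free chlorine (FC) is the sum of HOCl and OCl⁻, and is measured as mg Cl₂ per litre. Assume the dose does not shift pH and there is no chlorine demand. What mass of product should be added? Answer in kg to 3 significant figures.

4.57 kg

[OCl⁻]/[HOCl] = 10^(pH − pKa) = 10^(7.49 − 7.48) = 1.023; fraction as HOCl = 1/(1 + 1.023) = 0.4942.
Free chlorine required for 2.69 ppm HOCl: 2.69 / 0.4942 = 5.443 ppm.
FC to add: 5.443 − 0.5 = 4.943 mg/L as Cl₂.
Cl₂ equivalent: 4.943 mg/L × 821,000 L = 4058 g.
Product at 88.7% available Cl: 4058 / 0.887 = 4575 g.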